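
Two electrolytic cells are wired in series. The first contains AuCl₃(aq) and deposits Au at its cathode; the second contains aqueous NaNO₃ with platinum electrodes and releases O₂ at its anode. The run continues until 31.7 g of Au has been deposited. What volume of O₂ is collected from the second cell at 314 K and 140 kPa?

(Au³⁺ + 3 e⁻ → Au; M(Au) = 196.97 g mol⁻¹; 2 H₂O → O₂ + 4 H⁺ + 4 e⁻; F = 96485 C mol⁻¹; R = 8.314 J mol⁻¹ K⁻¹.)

2.25 L

n(Au) = 31.7 / 196.97 = 0.1609 mol, so n(e⁻) = 3 × 0.1609 = 0.4828 mol.
The cells are in series, so the same 0.4828 mol of electrons passes through the second cell.
2 H₂O → O₂ + 4 H⁺ + 4 e⁻ — 4 mol e⁻ per mol O₂, so n(O₂) = 0.4828/4 = 0.1207 mol.
V = nRT/P = (0.1207 × 8.314 × 314) / (140 × 10³) = 0.00225 m³ = 2.25 L.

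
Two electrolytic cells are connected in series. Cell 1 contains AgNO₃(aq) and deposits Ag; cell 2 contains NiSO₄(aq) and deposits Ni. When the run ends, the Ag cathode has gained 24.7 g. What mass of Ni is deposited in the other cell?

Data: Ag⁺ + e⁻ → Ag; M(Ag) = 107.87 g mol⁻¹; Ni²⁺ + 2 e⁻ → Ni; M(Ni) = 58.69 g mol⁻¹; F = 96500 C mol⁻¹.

n(Ag) = 24.7 / 107.87 = 0.2290 mol.
Since Ag⁺ + e⁻ → Ag, n(e⁻) passed = 1 × 0.2290 = 0.2290 mol.
Cells in series carry the same charge, so the same 0.2290 mol of electrons passes through cell 2.
Ni²⁺ + 2 e⁻ → Ni, so n(Ni) = 0.2290 / 2 = 0.1145 mol.
m(Ni) = 0.1145 × 58.69 = 6.72 g.

6.72 g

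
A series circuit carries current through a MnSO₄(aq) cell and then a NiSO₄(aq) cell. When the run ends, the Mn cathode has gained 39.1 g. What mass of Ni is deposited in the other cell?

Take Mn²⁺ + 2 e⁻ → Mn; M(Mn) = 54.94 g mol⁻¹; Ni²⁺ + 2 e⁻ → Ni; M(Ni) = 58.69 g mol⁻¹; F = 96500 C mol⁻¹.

n(Mn) = 39.1 / 54.94 = 0.7117 mol.
Since Mn²⁺ + 2 e⁻ → Mn, n(e⁻) passed = 2 × 0.7117 = 1.423 mol.
Cells in series carry the same charge, so the same 1.423 mol of electrons passes through cell 2.
Ni²⁺ + 2 e⁻ → Ni, so n(Ni) = 1.423 / 2 = 0.7117 mol.
m(Ni) = 0.7117 × 58.69 = 41.8 g.

41.8 g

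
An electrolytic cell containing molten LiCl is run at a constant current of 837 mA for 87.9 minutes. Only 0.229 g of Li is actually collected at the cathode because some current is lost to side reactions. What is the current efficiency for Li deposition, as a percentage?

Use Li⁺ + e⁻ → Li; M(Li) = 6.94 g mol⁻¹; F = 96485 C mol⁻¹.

Q = I·t = 0.8370 × 5274.0 = 4414 C; n(e⁻) = 4414/96485 = 0.04575 mol.
Theoretical n(Li) = n(e⁻)/1 = 0.04575 mol, i.e. m_theo = 0.04575 × 6.94 = 0.3175 g.
Efficiency = m_actual / m_theo = 0.229 / 0.3175 = 72.1 %.

72.1 %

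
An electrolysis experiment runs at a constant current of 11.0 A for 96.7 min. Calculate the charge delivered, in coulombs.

Q = I·t = 11.00 A × 5802.0 s = 63800 C.

63800 C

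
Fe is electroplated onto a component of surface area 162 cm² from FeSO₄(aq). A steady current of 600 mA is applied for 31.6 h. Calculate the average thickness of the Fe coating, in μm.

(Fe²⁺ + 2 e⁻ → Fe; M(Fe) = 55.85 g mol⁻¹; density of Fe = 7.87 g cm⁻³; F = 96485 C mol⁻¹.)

155 μm

Q = I·t = 0.6000 × 113760 = 68260 C; n(e⁻) = 0.7074 mol.
n(Fe) = n(e⁻)/2 = 0.3537 mol, so m = 0.3537 × 55.85 = 19.75 g.
Volume = m/ρ = 19.75 / 7.87 = 2.510 cm³.
Thickness = V/A = 2.510 / 162 = 0.0155 cm = 155 μm.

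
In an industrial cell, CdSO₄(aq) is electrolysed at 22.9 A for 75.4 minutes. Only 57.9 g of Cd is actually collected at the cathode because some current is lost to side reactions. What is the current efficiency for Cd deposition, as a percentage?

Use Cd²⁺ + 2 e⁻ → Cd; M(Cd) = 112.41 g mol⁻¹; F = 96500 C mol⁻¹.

96.0 %

Q = I·t = 22.90 × 4524.0 = 103600 C; n(e⁻) = 103600/96500 = 1.074 mol.
Theoretical n(Cd) = n(e⁻)/2 = 0.5368 mol, i.e. m_theo = 0.5368 × 112.41 = 60.34 g.
Efficiency = m_actual / m_theo = 57.9 / 60.34 = 96.0 %.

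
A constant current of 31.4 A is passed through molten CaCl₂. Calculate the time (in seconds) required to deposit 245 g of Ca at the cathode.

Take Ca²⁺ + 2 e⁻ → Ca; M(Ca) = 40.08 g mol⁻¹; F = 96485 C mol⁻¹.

37600 s

n(Ca) = m/M = 245 / 40.08 = 6.113 mol.
Each Ca atom requires 2 electrons, so n(e⁻) = 2 × 6.113 = 12.23 mol.
Q = n(e⁻)·F = 12.23 × 96485 = 1180000 C.
t = Q/I = 1180000 / 31.40 A = 37570 s.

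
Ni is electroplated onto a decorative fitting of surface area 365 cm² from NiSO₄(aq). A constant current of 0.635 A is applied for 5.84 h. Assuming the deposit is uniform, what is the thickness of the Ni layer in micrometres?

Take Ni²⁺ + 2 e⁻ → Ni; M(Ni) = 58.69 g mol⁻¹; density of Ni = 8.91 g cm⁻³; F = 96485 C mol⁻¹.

Q = I·t = 0.6350 × 21024 = 13350 C; n(e⁻) = 0.1384 mol.
n(Ni) = n(e⁻)/2 = 0.06918 mol, so m = 0.06918 × 58.69 = 4.060 g.
Volume = m/ρ = 4.060 / 8.91 = 0.4557 cm³.
Thickness = V/A = 0.4557 / 365 = 0.00125 cm = 12.5 μm.

12.5 μm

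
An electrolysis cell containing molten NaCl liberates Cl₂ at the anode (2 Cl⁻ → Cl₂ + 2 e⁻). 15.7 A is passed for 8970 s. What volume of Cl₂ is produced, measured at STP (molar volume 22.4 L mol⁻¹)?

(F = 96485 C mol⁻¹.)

16.3 L

Q = I·t = 15.70 A × 8970.0 s = 140800 C.
n(e⁻) = Q/F = 140800 / 96485 = 1.460 mol.
2 electrons are transferred per Cl₂ molecule, so n(Cl₂) = 1.460 / 2 = 0.7298 mol.
V = n × V_m = 0.7298 × 22.4 = 16.3 L.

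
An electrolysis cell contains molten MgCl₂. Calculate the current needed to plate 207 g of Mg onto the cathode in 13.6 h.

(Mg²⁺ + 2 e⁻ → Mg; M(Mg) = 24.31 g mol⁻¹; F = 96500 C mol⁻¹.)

33.6 A

n(Mg) = 207 / 24.31 = 8.515 mol.
n(e⁻) = 2 × 8.515 = 17.03 mol.
Q = n(e⁻)·F = 17.03 × 96500 = 1643000 C.
I = Q/t = 1643000 / 48960 s = 33.6 A.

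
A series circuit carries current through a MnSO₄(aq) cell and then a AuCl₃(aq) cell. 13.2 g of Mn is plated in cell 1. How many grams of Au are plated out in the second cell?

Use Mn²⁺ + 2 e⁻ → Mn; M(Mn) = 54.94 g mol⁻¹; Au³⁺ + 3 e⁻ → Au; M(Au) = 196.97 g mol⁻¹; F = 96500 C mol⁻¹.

31.5 g

n(Mn) = 13.2 / 54.94 = 0.2403 mol.
Since Mn²⁺ + 2 e⁻ → Mn, n(e⁻) passed = 2 × 0.2403 = 0.4805 mol.
Cells in series carry the same charge, so the same 0.4805 mol of electrons passes through cell 2.
Au³⁺ + 3 e⁻ → Au, so n(Au) = 0.4805 / 3 = 0.1602 mol.
m(Au) = 0.1602 × 196.97 = 31.5 g.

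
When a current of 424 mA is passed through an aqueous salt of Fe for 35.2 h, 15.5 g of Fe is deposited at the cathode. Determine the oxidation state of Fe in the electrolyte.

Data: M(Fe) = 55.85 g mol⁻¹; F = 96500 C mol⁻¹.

+2

Q = I·t = 0.4240 A × 126720 s = 53730 C, so n(e⁻) = 53730/96500 = 0.5568 mol.
n(Fe) deposited = 15.5 / 55.85 = 0.2775 mol.
Electrons per atom = n(e⁻)/n(Fe) = 0.5568 / 0.2775 = 2.01 ≈ 2, so the ion is Fe²⁺.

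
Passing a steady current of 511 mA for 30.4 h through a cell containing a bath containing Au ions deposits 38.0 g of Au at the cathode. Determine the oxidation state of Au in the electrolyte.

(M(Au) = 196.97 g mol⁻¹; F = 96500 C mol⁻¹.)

+3

Q = I·t = 0.5110 A × 109440 s = 55920 C, so n(e⁻) = 55920/96500 = 0.5795 mol.
n(Au) deposited = 38.0 / 196.97 = 0.1929 mol.
Electrons per atom = n(e⁻)/n(Au) = 0.5795 / 0.1929 = 3.00 ≈ 3, so the ion is Au³⁺.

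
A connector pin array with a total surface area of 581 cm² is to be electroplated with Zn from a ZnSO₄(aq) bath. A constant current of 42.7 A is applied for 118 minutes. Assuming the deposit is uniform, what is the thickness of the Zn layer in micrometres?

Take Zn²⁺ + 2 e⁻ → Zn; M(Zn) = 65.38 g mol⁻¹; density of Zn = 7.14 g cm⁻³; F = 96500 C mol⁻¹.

Q = I·t = 42.70 × 7080.0 = 302300 C; n(e⁻) = 3.133 mol.
n(Zn) = n(e⁻)/2 = 1.566 mol, so m = 1.566 × 65.38 = 102.4 g.
Volume = m/ρ = 102.4 / 7.14 = 14.34 cm³.
Thickness = V/A = 14.34 / 581 = 0.0247 cm = 247 μm.

247 μm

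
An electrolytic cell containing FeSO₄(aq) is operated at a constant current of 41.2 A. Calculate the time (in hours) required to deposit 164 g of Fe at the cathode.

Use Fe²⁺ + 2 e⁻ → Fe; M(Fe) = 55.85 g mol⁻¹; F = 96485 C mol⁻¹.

3.82 h

n(Fe) = m/M = 164 / 55.85 = 2.936 mol.
Each Fe atom requires 2 electrons, so n(e⁻) = 2 × 2.936 = 5.873 mol.
Q = n(e⁻)·F = 5.873 × 96485 = 566600 C.
t = Q/I = 566600 / 41.20 A = 13750 s = 3.82 h.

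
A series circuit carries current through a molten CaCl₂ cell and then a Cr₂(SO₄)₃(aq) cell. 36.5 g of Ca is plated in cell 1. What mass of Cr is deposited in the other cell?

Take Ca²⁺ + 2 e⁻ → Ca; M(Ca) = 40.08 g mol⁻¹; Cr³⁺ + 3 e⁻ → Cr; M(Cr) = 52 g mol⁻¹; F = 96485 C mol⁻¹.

31.6 g

n(Ca) = 36.5 / 40.08 = 0.9107 mol.
Since Ca²⁺ + 2 e⁻ → Ca, n(e⁻) passed = 2 × 0.9107 = 1.821 mol.
Cells in series carry the same charge, so the same 1.821 mol of electrons passes through cell 2.
Cr³⁺ + 3 e⁻ → Cr, so n(Cr) = 1.821 / 3 = 0.6071 mol.
m(Cr) = 0.6071 × 52 = 31.6 g.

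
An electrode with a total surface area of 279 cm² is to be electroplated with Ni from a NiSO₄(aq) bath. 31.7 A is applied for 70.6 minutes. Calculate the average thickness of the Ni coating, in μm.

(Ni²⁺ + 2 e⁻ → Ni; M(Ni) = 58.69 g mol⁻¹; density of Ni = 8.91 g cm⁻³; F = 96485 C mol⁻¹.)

Q = I·t = 31.70 × 4236.0 = 134300 C; n(e⁻) = 1.392 mol.
n(Ni) = n(e⁻)/2 = 0.6959 mol, so m = 0.6959 × 58.69 = 40.84 g.
Volume = m/ρ = 40.84 / 8.91 = 4.584 cm³.
Thickness = V/A = 4.584 / 279 = 0.0164 cm = 164 μm.

164 μm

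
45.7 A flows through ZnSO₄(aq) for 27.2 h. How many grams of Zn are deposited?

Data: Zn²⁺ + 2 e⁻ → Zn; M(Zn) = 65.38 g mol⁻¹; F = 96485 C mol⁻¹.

Q = I·t = 45.70 A × 97920 s = 4475000 C.
n(e⁻) = Q/F = 4475000 / 96485 = 46.38 mol.
Zn²⁺ + 2 e⁻ → Zn, so n(Zn) = n(e⁻)/2 = 23.19 mol.
m = n·M = 23.19 × 65.38 = 1520 g.

1520 g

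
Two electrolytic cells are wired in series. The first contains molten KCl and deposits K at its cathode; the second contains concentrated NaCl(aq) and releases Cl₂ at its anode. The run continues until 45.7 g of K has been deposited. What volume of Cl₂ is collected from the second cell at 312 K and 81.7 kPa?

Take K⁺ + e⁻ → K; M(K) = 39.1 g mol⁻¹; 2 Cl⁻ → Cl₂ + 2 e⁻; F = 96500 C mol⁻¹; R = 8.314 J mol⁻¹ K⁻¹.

n(K) = 45.7 / 39.1 = 1.169 mol, so n(e⁻) = 1 × 1.169 = 1.169 mol.
The cells are in series, so the same 1.169 mol of electrons passes through the second cell.
2 Cl⁻ → Cl₂ + 2 e⁻ — 2 mol e⁻ per mol Cl₂, so n(Cl₂) = 1.169/2 = 0.5844 mol.
V = nRT/P = (0.5844 × 8.314 × 312) / (81.7 × 10³) = 0.0186 m³ = 18.6 L.

18.6 L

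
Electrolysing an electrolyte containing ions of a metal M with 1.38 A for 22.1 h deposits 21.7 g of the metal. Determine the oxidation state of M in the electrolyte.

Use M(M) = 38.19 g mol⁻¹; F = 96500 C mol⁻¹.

Q = I·t = 1.380 A × 79560 s = 109800 C, so n(e⁻) = 109800/96500 = 1.138 mol.
n(M) deposited = 21.7 / 38.19 = 0.5682 mol.
Electrons per atom = n(e⁻)/n(M) = 1.138 / 0.5682 = 2.00 ≈ 2, so the ion is M²⁺.

+2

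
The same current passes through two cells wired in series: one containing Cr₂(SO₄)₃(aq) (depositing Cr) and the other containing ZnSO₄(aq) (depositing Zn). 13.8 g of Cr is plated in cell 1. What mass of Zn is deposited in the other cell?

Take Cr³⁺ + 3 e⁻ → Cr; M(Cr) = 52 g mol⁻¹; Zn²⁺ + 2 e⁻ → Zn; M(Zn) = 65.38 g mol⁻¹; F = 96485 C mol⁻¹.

26.0 g

n(Cr) = 13.8 / 52 = 0.2654 mol.
Since Cr³⁺ + 3 e⁻ → Cr, n(e⁻) passed = 3 × 0.2654 = 0.7962 mol.
Cells in series carry the same charge, so the same 0.7962 mol of electrons passes through cell 2.
Zn²⁺ + 2 e⁻ → Zn, so n(Zn) = 0.7962 / 2 = 0.3981 mol.
m(Zn) = 0.3981 × 65.38 = 26.0 g.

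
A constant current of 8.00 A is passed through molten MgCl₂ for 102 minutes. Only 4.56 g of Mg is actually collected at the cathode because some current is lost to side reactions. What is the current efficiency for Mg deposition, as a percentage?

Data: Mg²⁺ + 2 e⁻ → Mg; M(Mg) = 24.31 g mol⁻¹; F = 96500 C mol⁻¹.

Q = I·t = 8.000 × 6120.0 = 48960 C; n(e⁻) = 48960/96500 = 0.5074 mol.
Theoretical n(Mg) = n(e⁻)/2 = 0.2537 mol, i.e. m_theo = 0.2537 × 24.31 = 6.167 g.
Efficiency = m_actual / m_theo = 4.56 / 6.167 = 73.9 %.

73.9 %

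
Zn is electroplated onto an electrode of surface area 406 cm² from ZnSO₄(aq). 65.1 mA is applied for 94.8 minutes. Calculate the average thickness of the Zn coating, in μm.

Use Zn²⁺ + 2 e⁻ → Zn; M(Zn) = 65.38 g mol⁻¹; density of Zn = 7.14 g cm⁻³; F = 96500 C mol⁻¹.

0.433 μm

Q = I·t = 0.06510 × 5688.0 = 370.3 C; n(e⁻) = 0.003837 mol.
n(Zn) = n(e⁻)/2 = 0.001919 mol, so m = 0.001919 × 65.38 = 0.1254 g.
Volume = m/ρ = 0.1254 / 7.14 = 0.01757 cm³.
Thickness = V/A = 0.01757 / 406 = 4.33 × 10⁻⁵ cm = 0.433 μm.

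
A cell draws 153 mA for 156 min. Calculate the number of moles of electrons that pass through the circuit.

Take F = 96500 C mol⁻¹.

0.0148 mol

Q = I·t = 0.1530 A × 9360.0 s = 1432 C.
n(e⁻) = Q/F = 1432 / 96500 = 0.0148 mol.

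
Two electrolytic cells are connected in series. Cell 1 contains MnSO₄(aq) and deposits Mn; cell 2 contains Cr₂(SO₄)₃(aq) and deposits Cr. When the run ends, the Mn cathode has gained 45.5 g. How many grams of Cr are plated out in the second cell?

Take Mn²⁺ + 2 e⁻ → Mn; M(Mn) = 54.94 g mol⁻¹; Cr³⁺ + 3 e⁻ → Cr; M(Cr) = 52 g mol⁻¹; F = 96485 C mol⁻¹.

28.7 g

n(Mn) = 45.5 / 54.94 = 0.8282 mol.
Since Mn²⁺ + 2 e⁻ → Mn, n(e⁻) passed = 2 × 0.8282 = 1.656 mol.
Cells in series carry the same charge, so the same 1.656 mol of electrons passes through cell 2.
Cr³⁺ + 3 e⁻ → Cr, so n(Cr) = 1.656 / 3 = 0.5521 mol.
m(Cr) = 0.5521 × 52 = 28.7 g.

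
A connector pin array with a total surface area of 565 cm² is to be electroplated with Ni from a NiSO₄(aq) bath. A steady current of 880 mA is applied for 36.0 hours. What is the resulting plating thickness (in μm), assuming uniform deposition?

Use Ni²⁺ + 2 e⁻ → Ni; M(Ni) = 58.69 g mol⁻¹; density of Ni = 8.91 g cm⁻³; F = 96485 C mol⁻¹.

Q = I·t = 0.8800 × 129600 = 114000 C; n(e⁻) = 1.182 mol.
n(Ni) = n(e⁻)/2 = 0.5910 mol, so m = 0.5910 × 58.69 = 34.69 g.
Volume = m/ρ = 34.69 / 8.91 = 3.893 cm³.
Thickness = V/A = 3.893 / 565 = 0.00689 cm = 68.9 μm.

68.9 μm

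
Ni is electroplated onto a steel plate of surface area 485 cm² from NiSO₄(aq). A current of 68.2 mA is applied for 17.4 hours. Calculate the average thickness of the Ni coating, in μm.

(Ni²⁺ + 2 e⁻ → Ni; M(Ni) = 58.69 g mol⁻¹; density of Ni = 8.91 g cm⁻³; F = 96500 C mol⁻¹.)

3.01 μm

Q = I·t = 0.06820 × 62640 = 4272 C; n(e⁻) = 0.04427 mol.
n(Ni) = n(e⁻)/2 = 0.02213 mol, so m = 0.02213 × 58.69 = 1.299 g.
Volume = m/ρ = 1.299 / 8.91 = 0.1458 cm³.
Thickness = V/A = 0.1458 / 485 = 3.01 × 10⁻⁴ cm = 3.01 μm.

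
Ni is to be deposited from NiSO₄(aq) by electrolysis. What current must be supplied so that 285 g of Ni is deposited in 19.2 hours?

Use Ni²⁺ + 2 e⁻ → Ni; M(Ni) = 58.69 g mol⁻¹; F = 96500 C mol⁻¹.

n(Ni) = 285 / 58.69 = 4.856 mol.
n(e⁻) = 2 × 4.856 = 9.712 mol.
Q = n(e⁻)·F = 9.712 × 96500 = 937200 C.
I = Q/t = 937200 / 69120 s = 13.6 A.

13.6 A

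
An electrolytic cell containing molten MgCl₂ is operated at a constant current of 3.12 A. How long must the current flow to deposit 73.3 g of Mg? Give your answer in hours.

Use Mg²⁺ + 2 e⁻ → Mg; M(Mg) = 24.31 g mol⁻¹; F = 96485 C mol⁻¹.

51.8 h

n(Mg) = m/M = 73.3 / 24.31 = 3.015 mol.
Each Mg atom requires 2 electrons, so n(e⁻) = 2 × 3.015 = 6.030 mol.
Q = n(e⁻)·F = 6.030 × 96485 = 581800 C.
t = Q/I = 581800 / 3.120 A = 186500 s = 51.8 h.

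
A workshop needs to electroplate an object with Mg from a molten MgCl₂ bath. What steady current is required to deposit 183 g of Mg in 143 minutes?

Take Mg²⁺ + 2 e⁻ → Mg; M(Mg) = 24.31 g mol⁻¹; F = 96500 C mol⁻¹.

169 A

n(Mg) = 183 / 24.31 = 7.528 mol.
n(e⁻) = 2 × 7.528 = 15.06 mol.
Q = n(e⁻)·F = 15.06 × 96500 = 1453000 C.
I = Q/t = 1453000 / 8580.0 s = 169 A.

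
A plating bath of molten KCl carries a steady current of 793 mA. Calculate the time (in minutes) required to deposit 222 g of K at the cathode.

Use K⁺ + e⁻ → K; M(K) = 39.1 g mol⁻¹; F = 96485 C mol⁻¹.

11500 min

n(K) = m/M = 222 / 39.1 = 5.678 mol.
Each K atom requires 1 electron, so n(e⁻) = 1 × 5.678 = 5.678 mol.
Q = n(e⁻)·F = 5.678 × 96485 = 547800 C.
t = Q/I = 547800 / 0.7930 A = 690800 s = 11500 min.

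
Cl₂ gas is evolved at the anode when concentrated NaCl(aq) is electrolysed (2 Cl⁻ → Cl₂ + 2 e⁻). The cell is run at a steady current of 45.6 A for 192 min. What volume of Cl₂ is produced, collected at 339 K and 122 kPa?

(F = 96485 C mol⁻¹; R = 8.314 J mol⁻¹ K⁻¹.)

Q = I·t = 45.60 A × 11520 s = 525300 C.
n(e⁻) = Q/F = 525300 / 96485 = 5.444 mol.
2 electrons are transferred per Cl₂ molecule, so n(Cl₂) = 5.444 / 2 = 2.722 mol.
V = nRT/P = (2.722 × 8.314 × 339) / (122 × 10³ Pa) = 0.0629 m³ = 62.9 L.

62.9 L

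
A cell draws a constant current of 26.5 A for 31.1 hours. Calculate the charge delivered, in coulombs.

2.97 × 10⁶ C

Q = I·t = 26.50 A × 111960 s = 2.97 × 10⁶ C.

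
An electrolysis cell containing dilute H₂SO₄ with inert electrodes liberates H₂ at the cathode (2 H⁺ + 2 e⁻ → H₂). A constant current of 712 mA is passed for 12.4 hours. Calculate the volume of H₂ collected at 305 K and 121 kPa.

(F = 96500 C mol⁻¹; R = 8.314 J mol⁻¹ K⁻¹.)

3.45 L

Q = I·t = 0.7120 A × 44640 s = 31780 C.
n(e⁻) = Q/F = 31780 / 96500 = 0.3294 mol.
2 electrons are transferred per H₂ molecule, so n(H₂) = 0.3294 / 2 = 0.1647 mol.
V = nRT/P = (0.1647 × 8.314 × 305) / (121 × 10³ Pa) = 0.00345 m³ = 3.45 L.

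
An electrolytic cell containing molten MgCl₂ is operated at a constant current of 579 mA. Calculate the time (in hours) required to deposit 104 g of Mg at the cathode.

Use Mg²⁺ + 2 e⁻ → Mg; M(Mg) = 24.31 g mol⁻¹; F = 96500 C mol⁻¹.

396 h

n(Mg) = m/M = 104 / 24.31 = 4.278 mol.
Each Mg atom requires 2 electrons, so n(e⁻) = 2 × 4.278 = 8.556 mol.
Q = n(e⁻)·F = 8.556 × 96500 = 825700 C.
t = Q/I = 825700 / 0.5790 A = 1426000 s = 396 h.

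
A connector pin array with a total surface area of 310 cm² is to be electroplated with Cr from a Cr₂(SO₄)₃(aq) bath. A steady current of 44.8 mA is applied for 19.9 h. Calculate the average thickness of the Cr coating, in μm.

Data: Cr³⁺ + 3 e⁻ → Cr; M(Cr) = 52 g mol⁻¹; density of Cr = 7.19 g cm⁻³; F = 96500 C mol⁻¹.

2.59 μm

Q = I·t = 0.04480 × 71640 = 3209 C; n(e⁻) = 0.03326 mol.
n(Cr) = n(e⁻)/3 = 0.01109 mol, so m = 0.01109 × 52 = 0.5765 g.
Volume = m/ρ = 0.5765 / 7.19 = 0.08018 cm³.
Thickness = V/A = 0.08018 / 310 = 2.59 × 10⁻⁴ cm = 2.59 μm.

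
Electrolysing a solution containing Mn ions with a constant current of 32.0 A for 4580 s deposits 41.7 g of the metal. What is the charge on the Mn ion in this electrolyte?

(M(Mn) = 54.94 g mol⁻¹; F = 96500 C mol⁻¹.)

Q = I·t = 32.00 A × 4580.0 s = 146600 C, so n(e⁻) = 146600/96500 = 1.519 mol.
n(Mn) deposited = 41.7 / 54.94 = 0.7590 mol.
Electrons per atom = n(e⁻)/n(Mn) = 1.519 / 0.7590 = 2.00 ≈ 2, so the ion is Mn²⁺.

+2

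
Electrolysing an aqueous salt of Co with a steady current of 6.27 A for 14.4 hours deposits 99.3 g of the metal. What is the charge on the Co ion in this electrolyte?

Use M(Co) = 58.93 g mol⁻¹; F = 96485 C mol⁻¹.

+2

Q = I·t = 6.270 A × 51840 s = 325000 C, so n(e⁻) = 325000/96485 = 3.369 mol.
n(Co) deposited = 99.3 / 58.93 = 1.685 mol.
Electrons per atom = n(e⁻)/n(Co) = 3.369 / 1.685 = 2.00 ≈ 2, so the ion is Co²⁺.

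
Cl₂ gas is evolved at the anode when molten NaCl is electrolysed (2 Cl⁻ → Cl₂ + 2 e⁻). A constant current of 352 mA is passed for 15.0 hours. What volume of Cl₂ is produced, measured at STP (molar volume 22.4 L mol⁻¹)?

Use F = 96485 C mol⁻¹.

2.21 L

Q = I·t = 0.3520 A × 54000 s = 19010 C.
n(e⁻) = Q/F = 19010 / 96485 = 0.1970 mol.
2 electrons are transferred per Cl₂ molecule, so n(Cl₂) = 0.1970 / 2 = 0.09850 mol.
V = n × V_m = 0.09850 × 22.4 = 2.21 L.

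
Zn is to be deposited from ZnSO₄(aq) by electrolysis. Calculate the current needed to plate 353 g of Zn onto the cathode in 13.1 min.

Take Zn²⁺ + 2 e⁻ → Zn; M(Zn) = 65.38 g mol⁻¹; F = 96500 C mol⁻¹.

1330 A

n(Zn) = 353 / 65.38 = 5.399 mol.
n(e⁻) = 2 × 5.399 = 10.80 mol.
Q = n(e⁻)·F = 10.80 × 96500 = 1042000 C.
I = Q/t = 1042000 / 786.00 s = 1330 A.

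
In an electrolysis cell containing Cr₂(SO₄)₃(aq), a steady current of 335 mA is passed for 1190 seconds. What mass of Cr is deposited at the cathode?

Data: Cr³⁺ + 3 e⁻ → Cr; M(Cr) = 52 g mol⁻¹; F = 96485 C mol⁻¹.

0.0716 g

Q = I·t = 0.3350 A × 1190.0 s = 398.7 C.
n(e⁻) = Q/F = 398.7 / 96485 = 0.004132 mol.
Cr³⁺ + 3 e⁻ → Cr, so n(Cr) = n(e⁻)/3 = 0.001377 mol.
m = n·M = 0.001377 × 52 = 0.0716 g.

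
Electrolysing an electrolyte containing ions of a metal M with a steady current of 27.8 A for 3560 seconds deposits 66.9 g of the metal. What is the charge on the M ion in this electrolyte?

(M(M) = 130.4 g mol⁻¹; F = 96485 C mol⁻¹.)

+2

Q = I·t = 27.80 A × 3560.0 s = 98970 C, so n(e⁻) = 98970/96485 = 1.026 mol.
n(M) deposited = 66.9 / 130.4 = 0.5130 mol.
Electrons per atom = n(e⁻)/n(M) = 1.026 / 0.5130 = 2.00 ≈ 2, so the ion is M²⁺.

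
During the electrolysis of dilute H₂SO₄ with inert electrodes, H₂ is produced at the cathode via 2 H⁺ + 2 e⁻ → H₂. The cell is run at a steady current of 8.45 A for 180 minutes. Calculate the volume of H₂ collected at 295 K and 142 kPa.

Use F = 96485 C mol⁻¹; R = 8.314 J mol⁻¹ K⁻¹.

Q = I·t = 8.450 A × 10800 s = 91260 C.
n(e⁻) = Q/F = 91260 / 96485 = 0.9458 mol.
2 electrons are transferred per H₂ molecule, so n(H₂) = 0.9458 / 2 = 0.4729 mol.
V = nRT/P = (0.4729 × 8.314 × 295) / (142 × 10³ Pa) = 0.00817 m³ = 8.17 L.

8.17 L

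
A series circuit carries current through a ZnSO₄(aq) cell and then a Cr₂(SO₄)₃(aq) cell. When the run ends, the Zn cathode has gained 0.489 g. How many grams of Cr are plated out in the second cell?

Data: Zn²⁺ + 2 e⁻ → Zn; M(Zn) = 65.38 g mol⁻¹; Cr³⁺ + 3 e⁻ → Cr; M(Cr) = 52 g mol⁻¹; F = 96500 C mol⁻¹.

n(Zn) = 0.489 / 65.38 = 0.007479 mol.
Since Zn²⁺ + 2 e⁻ → Zn, n(e⁻) passed = 2 × 0.007479 = 0.01496 mol.
Cells in series carry the same charge, so the same 0.01496 mol of electrons passes through cell 2.
Cr³⁺ + 3 e⁻ → Cr, so n(Cr) = 0.01496 / 3 = 0.004986 mol.
m(Cr) = 0.004986 × 52 = 0.259 g.

0.259 g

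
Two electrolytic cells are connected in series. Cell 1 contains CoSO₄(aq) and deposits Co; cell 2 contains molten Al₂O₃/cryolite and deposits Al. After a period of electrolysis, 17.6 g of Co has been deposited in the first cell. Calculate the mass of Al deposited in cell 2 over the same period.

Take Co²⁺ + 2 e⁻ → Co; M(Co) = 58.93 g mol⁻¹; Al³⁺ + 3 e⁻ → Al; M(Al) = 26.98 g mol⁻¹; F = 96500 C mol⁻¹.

5.37 g

n(Co) = 17.6 / 58.93 = 0.2987 mol.
Since Co²⁺ + 2 e⁻ → Co, n(e⁻) passed = 2 × 0.2987 = 0.5973 mol.
Cells in series carry the same charge, so the same 0.5973 mol of electrons passes through cell 2.
Al³⁺ + 3 e⁻ → Al, so n(Al) = 0.5973 / 3 = 0.1991 mol.
m(Al) = 0.1991 × 26.98 = 5.37 g.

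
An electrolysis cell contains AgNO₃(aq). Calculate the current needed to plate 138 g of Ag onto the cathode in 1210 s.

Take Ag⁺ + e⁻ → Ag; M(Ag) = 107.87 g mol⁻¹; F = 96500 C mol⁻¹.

n(Ag) = 138 / 107.87 = 1.279 mol.
n(e⁻) = 1 × 1.279 = 1.279 mol.
Q = n(e⁻)·F = 1.279 × 96500 = 123500 C.
I = Q/t = 123500 / 1210.0 s = 102 A.

102 A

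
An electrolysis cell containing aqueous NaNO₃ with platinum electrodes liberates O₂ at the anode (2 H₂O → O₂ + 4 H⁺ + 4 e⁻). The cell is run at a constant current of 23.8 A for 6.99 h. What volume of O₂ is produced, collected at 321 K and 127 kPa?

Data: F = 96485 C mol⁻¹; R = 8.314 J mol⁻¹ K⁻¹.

Q = I·t = 23.80 A × 25164 s = 598900 C.
n(e⁻) = Q/F = 598900 / 96485 = 6.207 mol.
4 electrons are transferred per O₂ molecule, so n(O₂) = 6.207 / 4 = 1.552 mol.
V = nRT/P = (1.552 × 8.314 × 321) / (127 × 10³ Pa) = 0.0326 m³ = 32.6 L.

32.6 L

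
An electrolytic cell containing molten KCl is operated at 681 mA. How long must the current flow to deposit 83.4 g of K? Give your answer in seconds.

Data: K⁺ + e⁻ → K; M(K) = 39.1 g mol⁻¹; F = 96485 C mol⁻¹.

n(K) = m/M = 83.4 / 39.1 = 2.133 mol.
Each K atom requires 1 electron, so n(e⁻) = 1 × 2.133 = 2.133 mol.
Q = n(e⁻)·F = 2.133 × 96485 = 205800 C.
t = Q/I = 205800 / 0.6810 A = 302200 s.

3.02 × 10⁵ s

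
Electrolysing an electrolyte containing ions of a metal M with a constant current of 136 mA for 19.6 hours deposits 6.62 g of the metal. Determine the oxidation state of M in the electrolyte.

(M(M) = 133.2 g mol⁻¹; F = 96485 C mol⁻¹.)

Q = I·t = 0.1360 A × 70560 s = 9596 C, so n(e⁻) = 9596/96485 = 0.09946 mol.
n(M) deposited = 6.62 / 133.2 = 0.04970 mol.
Electrons per atom = n(e⁻)/n(M) = 0.09946 / 0.04970 = 2.00 ≈ 2, so the ion is M²⁺.

+2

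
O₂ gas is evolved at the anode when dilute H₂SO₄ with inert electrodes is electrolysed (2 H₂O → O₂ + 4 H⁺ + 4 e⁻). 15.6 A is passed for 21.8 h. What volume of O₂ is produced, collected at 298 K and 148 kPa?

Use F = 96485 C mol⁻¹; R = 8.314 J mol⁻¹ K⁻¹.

53.1 L

Q = I·t = 15.60 A × 78480 s = 1224000 C.
n(e⁻) = Q/F = 1224000 / 96485 = 12.69 mol.
4 electrons are transferred per O₂ molecule, so n(O₂) = 12.69 / 4 = 3.172 mol.
V = nRT/P = (3.172 × 8.314 × 298) / (148 × 10³ Pa) = 0.0531 m³ = 53.1 L.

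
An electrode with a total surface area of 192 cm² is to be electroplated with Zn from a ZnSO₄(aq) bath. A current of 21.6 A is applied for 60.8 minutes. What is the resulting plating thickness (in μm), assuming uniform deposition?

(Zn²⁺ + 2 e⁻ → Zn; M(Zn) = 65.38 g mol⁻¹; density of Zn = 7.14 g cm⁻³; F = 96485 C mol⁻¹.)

Q = I·t = 21.60 × 3648.0 = 78800 C; n(e⁻) = 0.8167 mol.
n(Zn) = n(e⁻)/2 = 0.4083 mol, so m = 0.4083 × 65.38 = 26.70 g.
Volume = m/ρ = 26.70 / 7.14 = 3.739 cm³.
Thickness = V/A = 3.739 / 192 = 0.0195 cm = 195 μm.

195 μm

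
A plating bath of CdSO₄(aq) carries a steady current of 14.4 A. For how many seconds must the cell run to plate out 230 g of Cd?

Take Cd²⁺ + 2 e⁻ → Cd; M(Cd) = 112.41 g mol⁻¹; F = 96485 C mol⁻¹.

n(Cd) = m/M = 230 / 112.41 = 2.046 mol.
Each Cd atom requires 2 electrons, so n(e⁻) = 2 × 2.046 = 4.092 mol.
Q = n(e⁻)·F = 4.092 × 96485 = 394800 C.
t = Q/I = 394800 / 14.40 A = 27420 s.

27400 s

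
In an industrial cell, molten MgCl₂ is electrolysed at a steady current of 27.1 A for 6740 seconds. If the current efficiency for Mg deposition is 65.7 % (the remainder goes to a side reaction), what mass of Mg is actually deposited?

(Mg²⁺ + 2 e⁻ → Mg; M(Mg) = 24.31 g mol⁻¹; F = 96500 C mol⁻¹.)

15.1 g

Q = I·t = 27.10 × 6740.0 = 182700 C.
n(e⁻) = 182700/96500 = 1.893 mol; theoretically n(Mg) = 1.893/2 = 0.9464 mol, m_theo = 23.01 g.
At 65.7 % efficiency, m_actual = 0.657 × 23.01 = 15.1 g.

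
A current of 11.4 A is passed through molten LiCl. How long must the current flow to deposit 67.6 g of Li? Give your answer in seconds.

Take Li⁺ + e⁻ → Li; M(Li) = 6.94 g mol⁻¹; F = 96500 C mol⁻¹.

n(Li) = m/M = 67.6 / 6.94 = 9.741 mol.
Each Li atom requires 1 electron, so n(e⁻) = 1 × 9.741 = 9.741 mol.
Q = n(e⁻)·F = 9.741 × 96500 = 940000 C.
t = Q/I = 940000 / 11.40 A = 82450 s.

82500 s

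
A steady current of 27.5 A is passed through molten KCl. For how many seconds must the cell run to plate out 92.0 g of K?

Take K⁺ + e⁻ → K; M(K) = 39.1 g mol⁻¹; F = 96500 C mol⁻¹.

8260 s

n(K) = m/M = 92.0 / 39.1 = 2.353 mol.
Each K atom requires 1 electron, so n(e⁻) = 1 × 2.353 = 2.353 mol.
Q = n(e⁻)·F = 2.353 × 96500 = 227100 C.
t = Q/I = 227100 / 27.50 A = 8257 s.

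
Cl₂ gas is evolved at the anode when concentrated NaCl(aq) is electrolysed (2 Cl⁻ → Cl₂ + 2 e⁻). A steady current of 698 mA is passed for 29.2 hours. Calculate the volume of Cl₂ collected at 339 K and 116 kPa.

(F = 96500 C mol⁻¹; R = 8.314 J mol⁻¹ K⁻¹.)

9.24 L

Q = I·t = 0.6980 A × 105120 s = 73370 C.
n(e⁻) = Q/F = 73370 / 96500 = 0.7603 mol.
2 electrons are transferred per Cl₂ molecule, so n(Cl₂) = 0.7603 / 2 = 0.3802 mol.
V = nRT/P = (0.3802 × 8.314 × 339) / (116 × 10³ Pa) = 0.00924 m³ = 9.24 L.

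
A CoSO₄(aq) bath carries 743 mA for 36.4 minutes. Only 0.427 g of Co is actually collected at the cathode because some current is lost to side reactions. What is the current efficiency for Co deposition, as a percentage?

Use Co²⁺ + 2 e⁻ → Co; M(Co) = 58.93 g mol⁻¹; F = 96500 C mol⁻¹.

86.2 %

Q = I·t = 0.7430 × 2184.0 = 1623 C; n(e⁻) = 1623/96500 = 0.01682 mol.
Theoretical n(Co) = n(e⁻)/2 = 0.008408 mol, i.e. m_theo = 0.008408 × 58.93 = 0.4955 g.
Efficiency = m_actual / m_theo = 0.427 / 0.4955 = 86.2 %.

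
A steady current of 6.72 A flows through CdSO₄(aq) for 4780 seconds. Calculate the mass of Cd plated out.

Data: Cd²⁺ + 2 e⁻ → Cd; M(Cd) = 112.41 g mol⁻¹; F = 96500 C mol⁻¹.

18.7 g

Q = I·t = 6.720 A × 4780.0 s = 32120 C.
n(e⁻) = Q/F = 32120 / 96500 = 0.3329 mol.
Cd²⁺ + 2 e⁻ → Cd, so n(Cd) = n(e⁻)/2 = 0.1664 mol.
m = n·M = 0.1664 × 112.41 = 18.7 g.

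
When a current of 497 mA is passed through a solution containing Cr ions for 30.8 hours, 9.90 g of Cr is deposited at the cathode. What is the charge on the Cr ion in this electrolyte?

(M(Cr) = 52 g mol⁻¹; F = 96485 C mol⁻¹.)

Q = I·t = 0.4970 A × 110880 s = 55110 C, so n(e⁻) = 55110/96485 = 0.5711 mol.
n(Cr) deposited = 9.90 / 52 = 0.1904 mol.
Electrons per atom = n(e⁻)/n(Cr) = 0.5711 / 0.1904 = 3.00 ≈ 3, so the ion is Cr³⁺.

+3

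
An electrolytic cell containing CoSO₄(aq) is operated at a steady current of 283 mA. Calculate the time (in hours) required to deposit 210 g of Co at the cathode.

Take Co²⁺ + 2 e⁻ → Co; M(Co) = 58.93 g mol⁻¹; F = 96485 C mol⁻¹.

n(Co) = m/M = 210 / 58.93 = 3.564 mol.
Each Co atom requires 2 electrons, so n(e⁻) = 2 × 3.564 = 7.127 mol.
Q = n(e⁻)·F = 7.127 × 96485 = 687700 C.
t = Q/I = 687700 / 0.2830 A = 2430000 s = 675 h.

675 h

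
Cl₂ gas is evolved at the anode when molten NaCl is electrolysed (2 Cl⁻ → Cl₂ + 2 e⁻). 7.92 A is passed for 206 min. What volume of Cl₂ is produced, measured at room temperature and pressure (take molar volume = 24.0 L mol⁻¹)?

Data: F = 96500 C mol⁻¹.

Q = I·t = 7.920 A × 12360 s = 97890 C.
n(e⁻) = Q/F = 97890 / 96500 = 1.014 mol.
2 electrons are transferred per Cl₂ molecule, so n(Cl₂) = 1.014 / 2 = 0.5072 mol.
V = n × V_m = 0.5072 × 24.0 = 12.2 L.

12.2 L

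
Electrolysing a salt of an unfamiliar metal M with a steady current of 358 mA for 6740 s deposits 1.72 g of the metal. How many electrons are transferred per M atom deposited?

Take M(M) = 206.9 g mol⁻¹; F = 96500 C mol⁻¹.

3

Q = I·t = 0.3580 A × 6740.0 s = 2413 C, so n(e⁻) = 2413/96500 = 0.02500 mol.
n(M) deposited = 1.72 / 206.9 = 0.008313 mol.
Electrons per atom = n(e⁻)/n(M) = 0.02500 / 0.008313 = 3.01 ≈ 3, so the ion is M³⁺.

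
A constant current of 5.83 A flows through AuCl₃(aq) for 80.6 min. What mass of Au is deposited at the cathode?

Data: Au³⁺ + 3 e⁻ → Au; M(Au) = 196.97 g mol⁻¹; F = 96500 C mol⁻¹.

19.2 g

Q = I·t = 5.830 A × 4836.0 s = 28190 C.
n(e⁻) = Q/F = 28190 / 96500 = 0.2922 mol.
Au³⁺ + 3 e⁻ → Au, so n(Au) = n(e⁻)/3 = 0.09739 mol.
m = n·M = 0.09739 × 196.97 = 19.2 g.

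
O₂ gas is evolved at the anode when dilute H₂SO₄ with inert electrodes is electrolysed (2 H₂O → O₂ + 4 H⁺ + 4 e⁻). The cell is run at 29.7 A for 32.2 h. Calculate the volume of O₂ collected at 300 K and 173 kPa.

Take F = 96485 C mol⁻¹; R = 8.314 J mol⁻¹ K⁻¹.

129 L

Q = I·t = 29.70 A × 115920 s = 3443000 C.
n(e⁻) = Q/F = 3443000 / 96485 = 35.68 mol.
4 electrons are transferred per O₂ molecule, so n(O₂) = 35.68 / 4 = 8.921 mol.
V = nRT/P = (8.921 × 8.314 × 300) / (173 × 10³ Pa) = 0.129 m³ = 129 L.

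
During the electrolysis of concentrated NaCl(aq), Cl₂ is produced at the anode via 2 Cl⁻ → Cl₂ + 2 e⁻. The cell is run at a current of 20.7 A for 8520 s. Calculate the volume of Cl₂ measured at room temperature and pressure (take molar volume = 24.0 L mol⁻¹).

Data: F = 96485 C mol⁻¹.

Q = I·t = 20.70 A × 8520.0 s = 176400 C.
n(e⁻) = Q/F = 176400 / 96485 = 1.828 mol.
2 electrons are transferred per Cl₂ molecule, so n(Cl₂) = 1.828 / 2 = 0.9139 mol.
V = n × V_m = 0.9139 × 24.0 = 21.9 L.

21.9 L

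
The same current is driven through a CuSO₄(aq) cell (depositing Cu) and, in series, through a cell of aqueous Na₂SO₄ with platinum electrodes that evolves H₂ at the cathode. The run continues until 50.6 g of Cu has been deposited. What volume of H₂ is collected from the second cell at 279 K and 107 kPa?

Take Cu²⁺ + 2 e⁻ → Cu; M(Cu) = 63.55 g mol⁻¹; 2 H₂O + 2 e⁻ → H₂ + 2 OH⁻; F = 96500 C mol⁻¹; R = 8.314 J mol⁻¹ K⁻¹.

n(Cu) = 50.6 / 63.55 = 0.7962 mol, so n(e⁻) = 2 × 0.7962 = 1.592 mol.
The cells are in series, so the same 1.592 mol of electrons passes through the second cell.
2 H₂O + 2 e⁻ → H₂ + 2 OH⁻ — 2 mol e⁻ per mol H₂, so n(H₂) = 1.592/2 = 0.7962 mol.
V = nRT/P = (0.7962 × 8.314 × 279) / (107 × 10³) = 0.0173 m³ = 17.3 L.

17.3 L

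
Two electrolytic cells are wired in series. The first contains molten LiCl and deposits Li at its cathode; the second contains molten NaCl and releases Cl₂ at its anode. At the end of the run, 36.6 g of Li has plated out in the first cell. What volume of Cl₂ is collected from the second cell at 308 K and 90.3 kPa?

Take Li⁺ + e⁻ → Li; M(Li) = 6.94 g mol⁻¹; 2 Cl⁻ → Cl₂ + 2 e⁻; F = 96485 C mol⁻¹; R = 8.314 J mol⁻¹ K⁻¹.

n(Li) = 36.6 / 6.94 = 5.274 mol, so n(e⁻) = 1 × 5.274 = 5.274 mol.
The cells are in series, so the same 5.274 mol of electrons passes through the second cell.
2 Cl⁻ → Cl₂ + 2 e⁻ — 2 mol e⁻ per mol Cl₂, so n(Cl₂) = 5.274/2 = 2.637 mol.
V = nRT/P = (2.637 × 8.314 × 308) / (90.3 × 10³) = 0.0748 m³ = 74.8 L.

74.8 L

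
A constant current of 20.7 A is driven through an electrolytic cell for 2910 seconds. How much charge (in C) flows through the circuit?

60200 C

Q = I·t = 20.70 A × 2910.0 s = 60200 C.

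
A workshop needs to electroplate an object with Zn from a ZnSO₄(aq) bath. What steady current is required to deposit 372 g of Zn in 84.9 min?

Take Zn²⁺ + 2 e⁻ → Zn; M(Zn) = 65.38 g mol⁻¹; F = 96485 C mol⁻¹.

n(Zn) = 372 / 65.38 = 5.690 mol.
n(e⁻) = 2 × 5.690 = 11.38 mol.
Q = n(e⁻)·F = 11.38 × 96485 = 1098000 C.
I = Q/t = 1098000 / 5094.0 s = 216 A.

216 A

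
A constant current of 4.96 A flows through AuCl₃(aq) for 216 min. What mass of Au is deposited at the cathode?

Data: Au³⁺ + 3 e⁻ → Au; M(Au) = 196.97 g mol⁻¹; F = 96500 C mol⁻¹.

Q = I·t = 4.960 A × 12960 s = 64280 C.
n(e⁻) = Q/F = 64280 / 96500 = 0.6661 mol.
Au³⁺ + 3 e⁻ → Au, so n(Au) = n(e⁻)/3 = 0.2220 mol.
m = n·M = 0.2220 × 196.97 = 43.7 g.

43.7 g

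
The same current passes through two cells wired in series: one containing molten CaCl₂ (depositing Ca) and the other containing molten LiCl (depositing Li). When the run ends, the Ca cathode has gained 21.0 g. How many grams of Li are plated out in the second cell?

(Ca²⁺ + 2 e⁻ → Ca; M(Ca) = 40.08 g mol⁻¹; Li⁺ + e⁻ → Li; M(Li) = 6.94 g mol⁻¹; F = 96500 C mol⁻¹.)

n(Ca) = 21.0 / 40.08 = 0.5240 mol.
Since Ca²⁺ + 2 e⁻ → Ca, n(e⁻) passed = 2 × 0.5240 = 1.048 mol.
Cells in series carry the same charge, so the same 1.048 mol of electrons passes through cell 2.
Li⁺ + e⁻ → Li, so n(Li) = 1.048 / 1 = 1.048 mol.
m(Li) = 1.048 × 6.94 = 7.27 g.

7.27 g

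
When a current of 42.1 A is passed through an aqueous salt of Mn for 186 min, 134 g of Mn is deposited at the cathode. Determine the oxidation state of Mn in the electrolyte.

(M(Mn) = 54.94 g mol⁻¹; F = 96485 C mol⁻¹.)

Q = I·t = 42.10 A × 11160 s = 469800 C, so n(e⁻) = 469800/96485 = 4.870 mol.
n(Mn) deposited = 134 / 54.94 = 2.439 mol.
Electrons per atom = n(e⁻)/n(Mn) = 4.870 / 2.439 = 2.00 ≈ 2, so the ion is Mn²⁺.

+2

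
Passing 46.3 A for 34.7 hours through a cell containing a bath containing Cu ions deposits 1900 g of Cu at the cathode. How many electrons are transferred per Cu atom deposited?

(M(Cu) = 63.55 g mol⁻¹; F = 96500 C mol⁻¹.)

2

Q = I·t = 46.30 A × 124920 s = 5784000 C, so n(e⁻) = 5784000/96500 = 59.94 mol.
n(Cu) deposited = 1900 / 63.55 = 29.90 mol.
Electrons per atom = n(e⁻)/n(Cu) = 59.94 / 29.90 = 2.00 ≈ 2, so the ion is Cu²⁺.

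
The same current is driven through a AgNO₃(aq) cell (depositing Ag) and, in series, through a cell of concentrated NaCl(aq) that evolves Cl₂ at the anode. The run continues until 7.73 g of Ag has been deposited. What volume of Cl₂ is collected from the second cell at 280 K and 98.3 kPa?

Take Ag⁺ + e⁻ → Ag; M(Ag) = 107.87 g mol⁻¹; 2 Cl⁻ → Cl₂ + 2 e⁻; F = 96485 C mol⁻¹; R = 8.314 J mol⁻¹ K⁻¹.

0.849 L

n(Ag) = 7.73 / 107.87 = 0.07166 mol, so n(e⁻) = 1 × 0.07166 = 0.07166 mol.
The cells are in series, so the same 0.07166 mol of electrons passes through the second cell.
2 Cl⁻ → Cl₂ + 2 e⁻ — 2 mol e⁻ per mol Cl₂, so n(Cl₂) = 0.07166/2 = 0.03583 mol.
V = nRT/P = (0.03583 × 8.314 × 280) / (98.3 × 10³) = 8.49 × 10⁻⁴ m³ = 0.849 L.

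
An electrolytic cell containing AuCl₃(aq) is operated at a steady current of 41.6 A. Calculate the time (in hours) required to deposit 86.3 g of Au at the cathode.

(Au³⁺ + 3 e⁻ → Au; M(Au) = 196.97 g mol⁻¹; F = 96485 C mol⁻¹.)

0.847 h

n(Au) = m/M = 86.3 / 196.97 = 0.4381 mol.
Each Au atom requires 3 electrons, so n(e⁻) = 3 × 0.4381 = 1.314 mol.
Q = n(e⁻)·F = 1.314 × 96485 = 126800 C.
t = Q/I = 126800 / 41.60 A = 3049 s = 0.847 h.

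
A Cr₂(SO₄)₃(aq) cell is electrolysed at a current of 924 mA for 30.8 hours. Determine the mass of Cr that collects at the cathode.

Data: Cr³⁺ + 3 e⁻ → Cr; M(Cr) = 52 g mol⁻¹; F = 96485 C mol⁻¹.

18.4 g

Q = I·t = 0.9240 A × 110880 s = 102500 C.
n(e⁻) = Q/F = 102500 / 96485 = 1.062 mol.
Cr³⁺ + 3 e⁻ → Cr, so n(Cr) = n(e⁻)/3 = 0.3540 mol.
m = n·M = 0.3540 × 52 = 18.4 g.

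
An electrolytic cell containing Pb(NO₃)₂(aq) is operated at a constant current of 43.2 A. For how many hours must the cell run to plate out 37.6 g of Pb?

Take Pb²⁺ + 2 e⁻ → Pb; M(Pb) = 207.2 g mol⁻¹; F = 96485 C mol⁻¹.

0.225 h

n(Pb) = m/M = 37.6 / 207.2 = 0.1815 mol.
Each Pb atom requires 2 electrons, so n(e⁻) = 2 × 0.1815 = 0.3629 mol.
Q = n(e⁻)·F = 0.3629 × 96485 = 35020 C.
t = Q/I = 35020 / 43.20 A = 810.6 s = 0.225 h.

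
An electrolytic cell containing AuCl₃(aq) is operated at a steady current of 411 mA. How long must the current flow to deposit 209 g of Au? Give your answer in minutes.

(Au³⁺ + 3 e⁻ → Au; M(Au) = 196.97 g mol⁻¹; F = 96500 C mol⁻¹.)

12500 min

n(Au) = m/M = 209 / 196.97 = 1.061 mol.
Each Au atom requires 3 electrons, so n(e⁻) = 3 × 1.061 = 3.183 mol.
Q = n(e⁻)·F = 3.183 × 96500 = 307200 C.
t = Q/I = 307200 / 0.4110 A = 747400 s = 12500 min.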